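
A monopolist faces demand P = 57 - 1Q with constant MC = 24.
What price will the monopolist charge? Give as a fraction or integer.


MR = 57 - 2Q
Set MR = MC: 57 - 2Q = 24
Q* = 33/2
Substitute into demand:
P* = 57 - 1*33/2 = 81/2

81/2


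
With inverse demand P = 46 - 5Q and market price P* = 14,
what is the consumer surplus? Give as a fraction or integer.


Maximum willingness to pay (at Q=0): P_max = 46
Quantity demanded at P* = 14:
Q* = (46 - 14)/5 = 32/5
CS = (1/2) * Q* * (P_max - P*)
CS = (1/2) * 32/5 * (46 - 14)
CS = (1/2) * 32/5 * 32 = 512/5

512/5


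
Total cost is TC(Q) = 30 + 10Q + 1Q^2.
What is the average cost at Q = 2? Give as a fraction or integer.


TC(2) = 30 + 10*2 + 1*2^2
TC(2) = 30 + 20 + 4 = 54
AC = TC/Q = 54/2 = 27

27


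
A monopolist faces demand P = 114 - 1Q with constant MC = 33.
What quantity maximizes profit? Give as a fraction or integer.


TR = P*Q = (114 - 1Q)Q = 114Q - 1Q^2
MR = dTR/dQ = 114 - 2Q
Set MR = MC:
114 - 2Q = 33
81 = 2Q
Q* = 81/2 = 81/2

81/2


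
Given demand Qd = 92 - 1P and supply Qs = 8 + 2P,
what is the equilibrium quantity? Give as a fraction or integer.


First find equilibrium price:
92 - 1P = 8 + 2P
P* = 84/3 = 28
Then substitute into demand:
Q* = 92 - 1 * 28 = 64

64


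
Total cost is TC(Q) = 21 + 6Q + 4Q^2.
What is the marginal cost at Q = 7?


MC = dTC/dQ = 6 + 2*4*Q
At Q = 7:
MC = 6 + 8*7
MC = 6 + 56 = 62

62


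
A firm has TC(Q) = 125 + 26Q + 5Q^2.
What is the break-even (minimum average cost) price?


AC(Q) = 125/Q + 26 + 5Q
To minimize: dAC/dQ = -125/Q^2 + 5 = 0
Q^2 = 125/5 = 25
Q* = 5
Min AC = 125/5 + 26 + 5*5
Min AC = 25 + 26 + 25 = 76

76


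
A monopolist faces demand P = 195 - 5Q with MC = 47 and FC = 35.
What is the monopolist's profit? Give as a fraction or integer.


MR = MC: 195 - 10Q = 47
Q* = 74/5
P* = 195 - 5*74/5 = 121
Profit = (P* - MC)*Q* - FC
= (121 - 47)*74/5 - 35
= 74*74/5 - 35
= 5476/5 - 35 = 5301/5

5301/5


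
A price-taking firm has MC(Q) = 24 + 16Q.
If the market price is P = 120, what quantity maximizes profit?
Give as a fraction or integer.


In perfect competition, profit is maximized where P = MC.
120 = 24 + 16Q
96 = 16Q
Q* = 96/16 = 6

6


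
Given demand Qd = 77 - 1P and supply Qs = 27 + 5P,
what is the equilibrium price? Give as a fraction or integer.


At equilibrium, Qd = Qs.
77 - 1P = 27 + 5P
77 - 27 = 1P + 5P
50 = 6P
P* = 50/6 = 25/3

25/3


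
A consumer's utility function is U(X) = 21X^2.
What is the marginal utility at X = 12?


MU = dU/dX = 21*2*X^(2-1)
MU = 42*X^1
At X = 12:
MU = 42 * 12^1
MU = 42 * 12 = 504

504


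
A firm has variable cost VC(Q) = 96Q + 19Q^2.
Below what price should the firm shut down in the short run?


AVC(Q) = VC(Q)/Q = 96 + 19Q
AVC is increasing in Q, so minimum AVC is at Q -> 0+.
Min AVC = 96
The firm should shut down if P < 96.

96


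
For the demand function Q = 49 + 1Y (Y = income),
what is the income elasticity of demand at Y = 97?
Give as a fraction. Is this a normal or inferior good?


dQ/dY = 1
At Y = 97: Q = 49 + 1*97 = 146
Ey = (dQ/dY)(Y/Q) = 1 * 97 / 146 = 97/146
Since Ey > 0, this is a normal good.

97/146 (normal good)


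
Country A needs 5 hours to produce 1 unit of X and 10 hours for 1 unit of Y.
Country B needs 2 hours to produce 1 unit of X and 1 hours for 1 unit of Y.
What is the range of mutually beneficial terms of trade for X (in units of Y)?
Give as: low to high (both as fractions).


Opportunity cost of X for Country A = hours_X / hours_Y = 5/10 = 1/2 units of Y
Opportunity cost of X for Country B = hours_X / hours_Y = 2/1 = 2 units of Y
Terms of trade must be between the two opportunity costs.
Range: 1/2 to 2

1/2 to 2


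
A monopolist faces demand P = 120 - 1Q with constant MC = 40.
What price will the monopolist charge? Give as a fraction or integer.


MR = 120 - 2Q
Set MR = MC: 120 - 2Q = 40
Q* = 40
Substitute into demand:
P* = 120 - 1*40 = 80

80


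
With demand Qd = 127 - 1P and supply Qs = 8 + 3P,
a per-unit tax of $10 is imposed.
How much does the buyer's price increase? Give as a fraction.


With a per-unit tax, the buyer's price increase depends on relative slopes.
Supply slope: d = 3, Demand slope: b = 1
Buyer's price increase = d * tax / (b + d)
= 3 * 10 / (1 + 3)
= 30 / 4 = 15/2

15/2


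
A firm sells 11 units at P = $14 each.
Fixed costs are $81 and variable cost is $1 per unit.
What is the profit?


Total Revenue = P * Q = 14 * 11 = $154
Total Cost = FC + VC*Q = 81 + 1*11 = $92
Profit = TR - TC = 154 - 92 = $62

$62


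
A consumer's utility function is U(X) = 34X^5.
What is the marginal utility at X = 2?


MU = dU/dX = 34*5*X^(5-1)
MU = 170*X^4
At X = 2:
MU = 170 * 2^4
MU = 170 * 16 = 2720

2720


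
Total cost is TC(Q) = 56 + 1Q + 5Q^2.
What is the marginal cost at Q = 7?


MC = dTC/dQ = 1 + 2*5*Q
At Q = 7:
MC = 1 + 10*7
MC = 1 + 70 = 71

71


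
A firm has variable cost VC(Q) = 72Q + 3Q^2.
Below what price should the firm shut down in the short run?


AVC(Q) = VC(Q)/Q = 72 + 3Q
AVC is increasing in Q, so minimum AVC is at Q -> 0+.
Min AVC = 72
The firm should shut down if P < 72.

72


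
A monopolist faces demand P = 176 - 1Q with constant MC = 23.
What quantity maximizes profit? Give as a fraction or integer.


TR = P*Q = (176 - 1Q)Q = 176Q - 1Q^2
MR = dTR/dQ = 176 - 2Q
Set MR = MC:
176 - 2Q = 23
153 = 2Q
Q* = 153/2 = 153/2

153/2


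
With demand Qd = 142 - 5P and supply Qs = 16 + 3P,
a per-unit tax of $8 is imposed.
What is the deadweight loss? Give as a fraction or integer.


Pre-tax equilibrium quantity: Q* = 253/4
Post-tax equilibrium quantity: Q_tax = 193/4
Reduction in quantity: Q* - Q_tax = 15
DWL = (1/2) * tax * (Q* - Q_tax)
DWL = (1/2) * 8 * 15 = 60

60


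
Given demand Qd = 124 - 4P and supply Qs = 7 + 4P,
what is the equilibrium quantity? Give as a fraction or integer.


First find equilibrium price:
124 - 4P = 7 + 4P
P* = 117/8 = 117/8
Then substitute into demand:
Q* = 124 - 4 * 117/8 = 131/2

131/2


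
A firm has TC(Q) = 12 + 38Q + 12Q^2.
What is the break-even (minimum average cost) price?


AC(Q) = 12/Q + 38 + 12Q
To minimize: dAC/dQ = -12/Q^2 + 12 = 0
Q^2 = 12/12 = 1
Q* = 1
Min AC = 12/1 + 38 + 12*1
Min AC = 12 + 38 + 12 = 62

62


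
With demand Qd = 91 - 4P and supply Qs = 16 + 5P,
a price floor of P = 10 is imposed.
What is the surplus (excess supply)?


At P = 10:
Qd = 91 - 4*10 = 51
Qs = 16 + 5*10 = 66
Surplus = Qs - Qd = 66 - 51 = 15

15


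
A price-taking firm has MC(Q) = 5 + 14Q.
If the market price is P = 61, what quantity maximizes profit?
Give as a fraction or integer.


In perfect competition, profit is maximized where P = MC.
61 = 5 + 14Q
56 = 14Q
Q* = 56/14 = 4

4


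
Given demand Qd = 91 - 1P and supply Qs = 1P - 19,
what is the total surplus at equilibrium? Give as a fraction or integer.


Find equilibrium: 91 - 1P = 1P - 19
91 + 19 = 2P
P* = 110/2 = 55
Q* = 1*55 - 19 = 36
Inverse demand: P = 91 - Q/1, so P_max = 91
Inverse supply: P = 19 + Q/1, so P_min = 19
CS = (1/2) * 36 * (91 - 55) = 648
PS = (1/2) * 36 * (55 - 19) = 648
TS = CS + PS = 648 + 648 = 1296

1296


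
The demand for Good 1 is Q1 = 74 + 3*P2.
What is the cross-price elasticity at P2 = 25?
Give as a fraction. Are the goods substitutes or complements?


dQ1/dP2 = 3
At P2 = 25: Q1 = 74 + 3*25 = 149
Exy = (dQ1/dP2)(P2/Q1) = 3 * 25 / 149 = 75/149
Since Exy > 0, the goods are substitutes.

75/149 (substitutes)


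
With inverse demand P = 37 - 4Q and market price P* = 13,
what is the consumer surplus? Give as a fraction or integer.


Maximum willingness to pay (at Q=0): P_max = 37
Quantity demanded at P* = 13:
Q* = (37 - 13)/4 = 6
CS = (1/2) * Q* * (P_max - P*)
CS = (1/2) * 6 * (37 - 13)
CS = (1/2) * 6 * 24 = 72

72


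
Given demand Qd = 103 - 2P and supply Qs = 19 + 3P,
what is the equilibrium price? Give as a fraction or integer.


At equilibrium, Qd = Qs.
103 - 2P = 19 + 3P
103 - 19 = 2P + 3P
84 = 5P
P* = 84/5 = 84/5

84/5


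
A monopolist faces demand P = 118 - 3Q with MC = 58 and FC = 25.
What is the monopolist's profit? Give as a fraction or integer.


MR = MC: 118 - 6Q = 58
Q* = 10
P* = 118 - 3*10 = 88
Profit = (P* - MC)*Q* - FC
= (88 - 58)*10 - 25
= 30*10 - 25
= 300 - 25 = 275

275


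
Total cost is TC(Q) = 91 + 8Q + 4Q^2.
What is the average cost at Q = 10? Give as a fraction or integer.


TC(10) = 91 + 8*10 + 4*10^2
TC(10) = 91 + 80 + 400 = 571
AC = TC/Q = 571/10 = 571/10

571/10


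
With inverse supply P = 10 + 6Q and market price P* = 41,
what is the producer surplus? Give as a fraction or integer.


Minimum supply price (at Q=0): P_min = 10
Quantity supplied at P* = 41:
Q* = (41 - 10)/6 = 31/6
PS = (1/2) * Q* * (P* - P_min)
PS = (1/2) * 31/6 * (41 - 10)
PS = (1/2) * 31/6 * 31 = 961/12

961/12


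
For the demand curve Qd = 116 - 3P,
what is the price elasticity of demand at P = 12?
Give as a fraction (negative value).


dQ/dP = -3
At P = 12: Q = 116 - 3*12 = 80
E = (dQ/dP)(P/Q) = (-3)(12/80) = -9/20

-9/20


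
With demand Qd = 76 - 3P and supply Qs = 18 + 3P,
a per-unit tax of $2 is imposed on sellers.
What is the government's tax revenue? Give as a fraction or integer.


With tax on sellers, new supply: Qs' = 18 + 3(P - 2)
= 12 + 3P
New equilibrium quantity:
Q_new = 44
Tax revenue = tax * Q_new = 2 * 44 = 88

88


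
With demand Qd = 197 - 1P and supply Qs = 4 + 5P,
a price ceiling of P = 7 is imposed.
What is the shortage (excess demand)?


At P = 7:
Qd = 197 - 1*7 = 190
Qs = 4 + 5*7 = 39
Shortage = Qd - Qs = 190 - 39 = 151

151


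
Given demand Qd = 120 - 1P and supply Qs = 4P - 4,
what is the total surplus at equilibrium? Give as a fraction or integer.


Find equilibrium: 120 - 1P = 4P - 4
120 + 4 = 5P
P* = 124/5 = 124/5
Q* = 4*124/5 - 4 = 476/5
Inverse demand: P = 120 - Q/1, so P_max = 120
Inverse supply: P = 1 + Q/4, so P_min = 1
CS = (1/2) * 476/5 * (120 - 124/5) = 113288/25
PS = (1/2) * 476/5 * (124/5 - 1) = 28322/25
TS = CS + PS = 113288/25 + 28322/25 = 28322/5

28322/5


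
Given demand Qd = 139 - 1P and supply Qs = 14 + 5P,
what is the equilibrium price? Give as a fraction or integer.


At equilibrium, Qd = Qs.
139 - 1P = 14 + 5P
139 - 14 = 1P + 5P
125 = 6P
P* = 125/6 = 125/6

125/6


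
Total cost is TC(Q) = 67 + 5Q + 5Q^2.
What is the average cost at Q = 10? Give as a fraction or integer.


TC(10) = 67 + 5*10 + 5*10^2
TC(10) = 67 + 50 + 500 = 617
AC = TC/Q = 617/10 = 617/10

617/10


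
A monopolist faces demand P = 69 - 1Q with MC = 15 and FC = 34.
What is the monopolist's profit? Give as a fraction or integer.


MR = MC: 69 - 2Q = 15
Q* = 27
P* = 69 - 1*27 = 42
Profit = (P* - MC)*Q* - FC
= (42 - 15)*27 - 34
= 27*27 - 34
= 729 - 34 = 695

695


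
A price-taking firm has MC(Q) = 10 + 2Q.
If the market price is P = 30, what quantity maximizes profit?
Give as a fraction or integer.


In perfect competition, profit is maximized where P = MC.
30 = 10 + 2Q
20 = 2Q
Q* = 20/2 = 10

10


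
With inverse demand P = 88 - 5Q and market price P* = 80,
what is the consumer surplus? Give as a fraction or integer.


Maximum willingness to pay (at Q=0): P_max = 88
Quantity demanded at P* = 80:
Q* = (88 - 80)/5 = 8/5
CS = (1/2) * Q* * (P_max - P*)
CS = (1/2) * 8/5 * (88 - 80)
CS = (1/2) * 8/5 * 8 = 32/5

32/5


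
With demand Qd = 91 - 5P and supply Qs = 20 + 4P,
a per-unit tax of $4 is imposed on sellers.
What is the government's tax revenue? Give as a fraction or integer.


With tax on sellers, new supply: Qs' = 20 + 4(P - 4)
= 4 + 4P
New equilibrium quantity:
Q_new = 128/3
Tax revenue = tax * Q_new = 4 * 128/3 = 512/3

512/3


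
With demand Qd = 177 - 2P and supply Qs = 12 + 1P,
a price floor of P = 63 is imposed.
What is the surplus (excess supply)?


At P = 63:
Qd = 177 - 2*63 = 51
Qs = 12 + 1*63 = 75
Surplus = Qs - Qd = 75 - 51 = 24

24


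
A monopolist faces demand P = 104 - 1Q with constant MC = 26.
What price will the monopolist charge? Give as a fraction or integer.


MR = 104 - 2Q
Set MR = MC: 104 - 2Q = 26
Q* = 39
Substitute into demand:
P* = 104 - 1*39 = 65

65


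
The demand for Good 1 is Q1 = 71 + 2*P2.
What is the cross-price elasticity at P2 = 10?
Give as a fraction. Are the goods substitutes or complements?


dQ1/dP2 = 2
At P2 = 10: Q1 = 71 + 2*10 = 91
Exy = (dQ1/dP2)(P2/Q1) = 2 * 10 / 91 = 20/91
Since Exy > 0, the goods are substitutes.

20/91 (substitutes)


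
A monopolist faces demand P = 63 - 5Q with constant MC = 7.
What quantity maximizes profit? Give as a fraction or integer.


TR = P*Q = (63 - 5Q)Q = 63Q - 5Q^2
MR = dTR/dQ = 63 - 10Q
Set MR = MC:
63 - 10Q = 7
56 = 10Q
Q* = 56/10 = 28/5

28/5


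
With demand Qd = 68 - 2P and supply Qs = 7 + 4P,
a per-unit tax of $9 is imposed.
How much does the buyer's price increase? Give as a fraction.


With a per-unit tax, the buyer's price increase depends on relative slopes.
Supply slope: d = 4, Demand slope: b = 2
Buyer's price increase = d * tax / (b + d)
= 4 * 9 / (2 + 4)
= 36 / 6 = 6

6


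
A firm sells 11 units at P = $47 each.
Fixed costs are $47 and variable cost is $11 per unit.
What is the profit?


Total Revenue = P * Q = 47 * 11 = $517
Total Cost = FC + VC*Q = 47 + 11*11 = $168
Profit = TR - TC = 517 - 168 = $349

$349


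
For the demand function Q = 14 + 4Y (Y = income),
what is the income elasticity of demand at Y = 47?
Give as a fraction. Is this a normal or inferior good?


dQ/dY = 4
At Y = 47: Q = 14 + 4*47 = 202
Ey = (dQ/dY)(Y/Q) = 4 * 47 / 202 = 94/101
Since Ey > 0, this is a normal good.

94/101 (normal good)


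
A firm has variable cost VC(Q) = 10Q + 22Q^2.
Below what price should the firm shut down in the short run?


AVC(Q) = VC(Q)/Q = 10 + 22Q
AVC is increasing in Q, so minimum AVC is at Q -> 0+.
Min AVC = 10
The firm should shut down if P < 10.

10


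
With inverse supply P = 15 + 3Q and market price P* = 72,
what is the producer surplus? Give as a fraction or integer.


Minimum supply price (at Q=0): P_min = 15
Quantity supplied at P* = 72:
Q* = (72 - 15)/3 = 19
PS = (1/2) * Q* * (P* - P_min)
PS = (1/2) * 19 * (72 - 15)
PS = (1/2) * 19 * 57 = 1083/2

1083/2


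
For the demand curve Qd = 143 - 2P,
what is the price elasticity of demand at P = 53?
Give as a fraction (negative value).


dQ/dP = -2
At P = 53: Q = 143 - 2*53 = 37
E = (dQ/dP)(P/Q) = (-2)(53/37) = -106/37

-106/37


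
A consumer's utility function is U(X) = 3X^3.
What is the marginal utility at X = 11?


MU = dU/dX = 3*3*X^(3-1)
MU = 9*X^2
At X = 11:
MU = 9 * 11^2
MU = 9 * 121 = 1089

1089


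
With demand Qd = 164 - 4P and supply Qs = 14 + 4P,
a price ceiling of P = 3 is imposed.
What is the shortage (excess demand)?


At P = 3:
Qd = 164 - 4*3 = 152
Qs = 14 + 4*3 = 26
Shortage = Qd - Qs = 152 - 26 = 126

126


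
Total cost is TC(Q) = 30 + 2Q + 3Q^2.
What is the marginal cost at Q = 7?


MC = dTC/dQ = 2 + 2*3*Q
At Q = 7:
MC = 2 + 6*7
MC = 2 + 42 = 44

44


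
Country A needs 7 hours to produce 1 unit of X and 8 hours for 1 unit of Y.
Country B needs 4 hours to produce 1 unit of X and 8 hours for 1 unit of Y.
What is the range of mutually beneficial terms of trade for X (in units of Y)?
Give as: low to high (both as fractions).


Opportunity cost of X for Country A = hours_X / hours_Y = 7/8 = 7/8 units of Y
Opportunity cost of X for Country B = hours_X / hours_Y = 4/8 = 1/2 units of Y
Terms of trade must be between the two opportunity costs.
Range: 1/2 to 7/8

1/2 to 7/8


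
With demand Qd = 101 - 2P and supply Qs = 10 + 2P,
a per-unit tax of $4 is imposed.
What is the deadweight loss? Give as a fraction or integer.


Pre-tax equilibrium quantity: Q* = 111/2
Post-tax equilibrium quantity: Q_tax = 103/2
Reduction in quantity: Q* - Q_tax = 4
DWL = (1/2) * tax * (Q* - Q_tax)
DWL = (1/2) * 4 * 4 = 8

8


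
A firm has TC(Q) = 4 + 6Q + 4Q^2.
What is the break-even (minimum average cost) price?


AC(Q) = 4/Q + 6 + 4Q
To minimize: dAC/dQ = -4/Q^2 + 4 = 0
Q^2 = 4/4 = 1
Q* = 1
Min AC = 4/1 + 6 + 4*1
Min AC = 4 + 6 + 4 = 14

14


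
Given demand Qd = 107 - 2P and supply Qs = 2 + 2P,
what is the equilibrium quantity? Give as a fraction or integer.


First find equilibrium price:
107 - 2P = 2 + 2P
P* = 105/4 = 105/4
Then substitute into demand:
Q* = 107 - 2 * 105/4 = 109/2

109/2


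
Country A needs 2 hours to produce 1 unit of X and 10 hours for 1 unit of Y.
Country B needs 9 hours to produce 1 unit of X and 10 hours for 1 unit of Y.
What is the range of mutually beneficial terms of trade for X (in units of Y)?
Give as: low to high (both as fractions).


Opportunity cost of X for Country A = hours_X / hours_Y = 2/10 = 1/5 units of Y
Opportunity cost of X for Country B = hours_X / hours_Y = 9/10 = 9/10 units of Y
Terms of trade must be between the two opportunity costs.
Range: 1/5 to 9/10

1/5 to 9/10


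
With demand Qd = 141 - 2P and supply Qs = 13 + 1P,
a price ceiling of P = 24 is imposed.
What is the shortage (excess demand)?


At P = 24:
Qd = 141 - 2*24 = 93
Qs = 13 + 1*24 = 37
Shortage = Qd - Qs = 93 - 37 = 56

56


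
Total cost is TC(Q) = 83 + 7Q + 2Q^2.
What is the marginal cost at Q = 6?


MC = dTC/dQ = 7 + 2*2*Q
At Q = 6:
MC = 7 + 4*6
MC = 7 + 24 = 31

31


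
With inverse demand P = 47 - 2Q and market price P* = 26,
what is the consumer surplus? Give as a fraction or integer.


Maximum willingness to pay (at Q=0): P_max = 47
Quantity demanded at P* = 26:
Q* = (47 - 26)/2 = 21/2
CS = (1/2) * Q* * (P_max - P*)
CS = (1/2) * 21/2 * (47 - 26)
CS = (1/2) * 21/2 * 21 = 441/4

441/4


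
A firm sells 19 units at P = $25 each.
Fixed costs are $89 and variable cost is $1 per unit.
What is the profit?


Total Revenue = P * Q = 25 * 19 = $475
Total Cost = FC + VC*Q = 89 + 1*19 = $108
Profit = TR - TC = 475 - 108 = $367

$367


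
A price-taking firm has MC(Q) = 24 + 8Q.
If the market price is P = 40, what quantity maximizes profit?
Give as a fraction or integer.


In perfect competition, profit is maximized where P = MC.
40 = 24 + 8Q
16 = 8Q
Q* = 16/8 = 2

2


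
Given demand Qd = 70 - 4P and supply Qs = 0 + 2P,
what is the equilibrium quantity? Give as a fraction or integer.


First find equilibrium price:
70 - 4P = 0 + 2P
P* = 70/6 = 35/3
Then substitute into demand:
Q* = 70 - 4 * 35/3 = 70/3

70/3


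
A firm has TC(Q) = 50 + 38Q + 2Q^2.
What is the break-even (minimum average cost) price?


AC(Q) = 50/Q + 38 + 2Q
To minimize: dAC/dQ = -50/Q^2 + 2 = 0
Q^2 = 50/2 = 25
Q* = 5
Min AC = 50/5 + 38 + 2*5
Min AC = 10 + 38 + 10 = 58

58


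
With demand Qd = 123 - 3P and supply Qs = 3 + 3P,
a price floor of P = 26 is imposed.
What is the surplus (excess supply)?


At P = 26:
Qd = 123 - 3*26 = 45
Qs = 3 + 3*26 = 81
Surplus = Qs - Qd = 81 - 45 = 36

36


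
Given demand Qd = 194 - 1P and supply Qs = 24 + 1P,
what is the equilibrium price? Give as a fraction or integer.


At equilibrium, Qd = Qs.
194 - 1P = 24 + 1P
194 - 24 = 1P + 1P
170 = 2P
P* = 170/2 = 85

85


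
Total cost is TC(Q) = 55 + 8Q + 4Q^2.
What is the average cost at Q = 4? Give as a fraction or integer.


TC(4) = 55 + 8*4 + 4*4^2
TC(4) = 55 + 32 + 64 = 151
AC = TC/Q = 151/4 = 151/4

151/4


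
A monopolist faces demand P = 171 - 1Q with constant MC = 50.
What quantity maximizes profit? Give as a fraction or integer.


TR = P*Q = (171 - 1Q)Q = 171Q - 1Q^2
MR = dTR/dQ = 171 - 2Q
Set MR = MC:
171 - 2Q = 50
121 = 2Q
Q* = 121/2 = 121/2

121/2


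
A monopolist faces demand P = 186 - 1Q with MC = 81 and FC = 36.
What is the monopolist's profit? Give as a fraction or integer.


MR = MC: 186 - 2Q = 81
Q* = 105/2
P* = 186 - 1*105/2 = 267/2
Profit = (P* - MC)*Q* - FC
= (267/2 - 81)*105/2 - 36
= 105/2*105/2 - 36
= 11025/4 - 36 = 10881/4

10881/4


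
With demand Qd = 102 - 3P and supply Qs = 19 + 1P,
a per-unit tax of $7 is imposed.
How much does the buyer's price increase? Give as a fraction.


With a per-unit tax, the buyer's price increase depends on relative slopes.
Supply slope: d = 1, Demand slope: b = 3
Buyer's price increase = d * tax / (b + d)
= 1 * 7 / (3 + 1)
= 7 / 4 = 7/4

7/4


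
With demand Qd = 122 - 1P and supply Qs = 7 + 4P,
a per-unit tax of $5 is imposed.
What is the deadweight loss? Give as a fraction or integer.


Pre-tax equilibrium quantity: Q* = 99
Post-tax equilibrium quantity: Q_tax = 95
Reduction in quantity: Q* - Q_tax = 4
DWL = (1/2) * tax * (Q* - Q_tax)
DWL = (1/2) * 5 * 4 = 10

10


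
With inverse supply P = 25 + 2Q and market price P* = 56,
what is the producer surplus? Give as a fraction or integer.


Minimum supply price (at Q=0): P_min = 25
Quantity supplied at P* = 56:
Q* = (56 - 25)/2 = 31/2
PS = (1/2) * Q* * (P* - P_min)
PS = (1/2) * 31/2 * (56 - 25)
PS = (1/2) * 31/2 * 31 = 961/4

961/4


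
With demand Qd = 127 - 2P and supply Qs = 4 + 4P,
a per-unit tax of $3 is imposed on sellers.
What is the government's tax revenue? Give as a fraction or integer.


With tax on sellers, new supply: Qs' = 4 + 4(P - 3)
= 4P - 8
New equilibrium quantity:
Q_new = 82
Tax revenue = tax * Q_new = 3 * 82 = 246

246


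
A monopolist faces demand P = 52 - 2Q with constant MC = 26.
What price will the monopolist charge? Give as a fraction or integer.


MR = 52 - 4Q
Set MR = MC: 52 - 4Q = 26
Q* = 13/2
Substitute into demand:
P* = 52 - 2*13/2 = 39

39


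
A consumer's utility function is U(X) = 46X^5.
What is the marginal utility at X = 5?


MU = dU/dX = 46*5*X^(5-1)
MU = 230*X^4
At X = 5:
MU = 230 * 5^4
MU = 230 * 625 = 143750

143750


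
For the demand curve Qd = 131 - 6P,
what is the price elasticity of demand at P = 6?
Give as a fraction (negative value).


dQ/dP = -6
At P = 6: Q = 131 - 6*6 = 95
E = (dQ/dP)(P/Q) = (-6)(6/95) = -36/95

-36/95


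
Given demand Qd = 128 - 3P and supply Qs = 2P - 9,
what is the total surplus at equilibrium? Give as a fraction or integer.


Find equilibrium: 128 - 3P = 2P - 9
128 + 9 = 5P
P* = 137/5 = 137/5
Q* = 2*137/5 - 9 = 229/5
Inverse demand: P = 128/3 - Q/3, so P_max = 128/3
Inverse supply: P = 9/2 + Q/2, so P_min = 9/2
CS = (1/2) * 229/5 * (128/3 - 137/5) = 52441/150
PS = (1/2) * 229/5 * (137/5 - 9/2) = 52441/100
TS = CS + PS = 52441/150 + 52441/100 = 52441/60

52441/60


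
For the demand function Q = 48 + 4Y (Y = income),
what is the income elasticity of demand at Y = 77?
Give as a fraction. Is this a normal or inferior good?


dQ/dY = 4
At Y = 77: Q = 48 + 4*77 = 356
Ey = (dQ/dY)(Y/Q) = 4 * 77 / 356 = 77/89
Since Ey > 0, this is a normal good.

77/89 (normal good)


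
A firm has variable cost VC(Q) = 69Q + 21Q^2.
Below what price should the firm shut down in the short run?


AVC(Q) = VC(Q)/Q = 69 + 21Q
AVC is increasing in Q, so minimum AVC is at Q -> 0+.
Min AVC = 69
The firm should shut down if P < 69.

69


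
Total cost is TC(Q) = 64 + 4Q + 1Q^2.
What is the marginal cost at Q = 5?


MC = dTC/dQ = 4 + 2*1*Q
At Q = 5:
MC = 4 + 2*5
MC = 4 + 10 = 14

14


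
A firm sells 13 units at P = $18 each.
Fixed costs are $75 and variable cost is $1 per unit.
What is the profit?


Total Revenue = P * Q = 18 * 13 = $234
Total Cost = FC + VC*Q = 75 + 1*13 = $88
Profit = TR - TC = 234 - 88 = $146

$146


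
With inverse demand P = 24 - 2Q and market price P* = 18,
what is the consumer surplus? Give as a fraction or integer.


Maximum willingness to pay (at Q=0): P_max = 24
Quantity demanded at P* = 18:
Q* = (24 - 18)/2 = 3
CS = (1/2) * Q* * (P_max - P*)
CS = (1/2) * 3 * (24 - 18)
CS = (1/2) * 3 * 6 = 9

9


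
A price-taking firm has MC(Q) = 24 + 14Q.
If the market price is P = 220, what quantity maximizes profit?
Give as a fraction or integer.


In perfect competition, profit is maximized where P = MC.
220 = 24 + 14Q
196 = 14Q
Q* = 196/14 = 14

14


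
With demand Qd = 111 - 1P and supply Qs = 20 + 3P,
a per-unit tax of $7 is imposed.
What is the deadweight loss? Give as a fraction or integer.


Pre-tax equilibrium quantity: Q* = 353/4
Post-tax equilibrium quantity: Q_tax = 83
Reduction in quantity: Q* - Q_tax = 21/4
DWL = (1/2) * tax * (Q* - Q_tax)
DWL = (1/2) * 7 * 21/4 = 147/8

147/8


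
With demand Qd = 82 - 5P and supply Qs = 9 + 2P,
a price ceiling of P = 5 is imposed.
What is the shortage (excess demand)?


At P = 5:
Qd = 82 - 5*5 = 57
Qs = 9 + 2*5 = 19
Shortage = Qd - Qs = 57 - 19 = 38

38


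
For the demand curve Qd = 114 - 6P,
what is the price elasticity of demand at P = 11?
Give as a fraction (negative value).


dQ/dP = -6
At P = 11: Q = 114 - 6*11 = 48
E = (dQ/dP)(P/Q) = (-6)(11/48) = -11/8

-11/8


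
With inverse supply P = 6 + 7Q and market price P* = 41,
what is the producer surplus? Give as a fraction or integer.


Minimum supply price (at Q=0): P_min = 6
Quantity supplied at P* = 41:
Q* = (41 - 6)/7 = 5
PS = (1/2) * Q* * (P* - P_min)
PS = (1/2) * 5 * (41 - 6)
PS = (1/2) * 5 * 35 = 175/2

175/2


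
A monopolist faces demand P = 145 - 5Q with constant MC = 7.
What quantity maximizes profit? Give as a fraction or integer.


TR = P*Q = (145 - 5Q)Q = 145Q - 5Q^2
MR = dTR/dQ = 145 - 10Q
Set MR = MC:
145 - 10Q = 7
138 = 10Q
Q* = 138/10 = 69/5

69/5


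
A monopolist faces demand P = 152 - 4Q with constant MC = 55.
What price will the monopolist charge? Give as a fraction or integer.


MR = 152 - 8Q
Set MR = MC: 152 - 8Q = 55
Q* = 97/8
Substitute into demand:
P* = 152 - 4*97/8 = 207/2

207/2


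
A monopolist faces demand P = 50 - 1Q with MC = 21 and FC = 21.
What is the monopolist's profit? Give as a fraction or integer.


MR = MC: 50 - 2Q = 21
Q* = 29/2
P* = 50 - 1*29/2 = 71/2
Profit = (P* - MC)*Q* - FC
= (71/2 - 21)*29/2 - 21
= 29/2*29/2 - 21
= 841/4 - 21 = 757/4

757/4


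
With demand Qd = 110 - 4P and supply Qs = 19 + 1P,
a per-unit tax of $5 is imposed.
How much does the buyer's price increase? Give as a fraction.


With a per-unit tax, the buyer's price increase depends on relative slopes.
Supply slope: d = 1, Demand slope: b = 4
Buyer's price increase = d * tax / (b + d)
= 1 * 5 / (4 + 1)
= 5 / 5 = 1

1


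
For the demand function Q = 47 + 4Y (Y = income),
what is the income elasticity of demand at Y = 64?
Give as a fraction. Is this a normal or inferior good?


dQ/dY = 4
At Y = 64: Q = 47 + 4*64 = 303
Ey = (dQ/dY)(Y/Q) = 4 * 64 / 303 = 256/303
Since Ey > 0, this is a normal good.

256/303 (normal good)


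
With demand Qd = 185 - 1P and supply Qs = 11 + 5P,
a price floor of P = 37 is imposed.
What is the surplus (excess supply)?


At P = 37:
Qd = 185 - 1*37 = 148
Qs = 11 + 5*37 = 196
Surplus = Qs - Qd = 196 - 148 = 48

48


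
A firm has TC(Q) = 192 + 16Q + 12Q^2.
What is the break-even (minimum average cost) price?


AC(Q) = 192/Q + 16 + 12Q
To minimize: dAC/dQ = -192/Q^2 + 12 = 0
Q^2 = 192/12 = 16
Q* = 4
Min AC = 192/4 + 16 + 12*4
Min AC = 48 + 16 + 48 = 112

112


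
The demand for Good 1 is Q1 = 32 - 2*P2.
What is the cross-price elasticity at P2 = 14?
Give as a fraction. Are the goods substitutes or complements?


dQ1/dP2 = -2
At P2 = 14: Q1 = 32 - 2*14 = 4
Exy = (dQ1/dP2)(P2/Q1) = -2 * 14 / 4 = -7
Since Exy < 0, the goods are complements.

-7 (complements)


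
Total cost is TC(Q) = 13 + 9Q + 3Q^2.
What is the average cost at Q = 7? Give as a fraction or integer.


TC(7) = 13 + 9*7 + 3*7^2
TC(7) = 13 + 63 + 147 = 223
AC = TC/Q = 223/7 = 223/7

223/7


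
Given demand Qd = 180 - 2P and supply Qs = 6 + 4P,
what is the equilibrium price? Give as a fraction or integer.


At equilibrium, Qd = Qs.
180 - 2P = 6 + 4P
180 - 6 = 2P + 4P
174 = 6P
P* = 174/6 = 29

29


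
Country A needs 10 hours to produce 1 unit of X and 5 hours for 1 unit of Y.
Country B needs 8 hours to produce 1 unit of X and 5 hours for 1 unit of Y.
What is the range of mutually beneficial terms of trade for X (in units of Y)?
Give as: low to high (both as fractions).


Opportunity cost of X for Country A = hours_X / hours_Y = 10/5 = 2 units of Y
Opportunity cost of X for Country B = hours_X / hours_Y = 8/5 = 8/5 units of Y
Terms of trade must be between the two opportunity costs.
Range: 8/5 to 2

8/5 to 2


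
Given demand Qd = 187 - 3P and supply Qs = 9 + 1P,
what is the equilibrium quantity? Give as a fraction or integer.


First find equilibrium price:
187 - 3P = 9 + 1P
P* = 178/4 = 89/2
Then substitute into demand:
Q* = 187 - 3 * 89/2 = 107/2

107/2


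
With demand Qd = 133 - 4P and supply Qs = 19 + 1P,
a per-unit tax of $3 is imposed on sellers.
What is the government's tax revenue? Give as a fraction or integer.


With tax on sellers, new supply: Qs' = 19 + 1(P - 3)
= 16 + 1P
New equilibrium quantity:
Q_new = 197/5
Tax revenue = tax * Q_new = 3 * 197/5 = 591/5

591/5


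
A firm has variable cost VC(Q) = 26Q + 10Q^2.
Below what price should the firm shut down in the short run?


AVC(Q) = VC(Q)/Q = 26 + 10Q
AVC is increasing in Q, so minimum AVC is at Q -> 0+.
Min AVC = 26
The firm should shut down if P < 26.

26


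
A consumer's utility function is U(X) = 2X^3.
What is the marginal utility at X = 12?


MU = dU/dX = 2*3*X^(3-1)
MU = 6*X^2
At X = 12:
MU = 6 * 12^2
MU = 6 * 144 = 864

864


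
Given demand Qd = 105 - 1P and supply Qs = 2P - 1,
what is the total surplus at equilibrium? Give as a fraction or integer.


Find equilibrium: 105 - 1P = 2P - 1
105 + 1 = 3P
P* = 106/3 = 106/3
Q* = 2*106/3 - 1 = 209/3
Inverse demand: P = 105 - Q/1, so P_max = 105
Inverse supply: P = 1/2 + Q/2, so P_min = 1/2
CS = (1/2) * 209/3 * (105 - 106/3) = 43681/18
PS = (1/2) * 209/3 * (106/3 - 1/2) = 43681/36
TS = CS + PS = 43681/18 + 43681/36 = 43681/12

43681/12


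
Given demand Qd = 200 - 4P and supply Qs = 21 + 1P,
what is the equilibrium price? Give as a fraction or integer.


At equilibrium, Qd = Qs.
200 - 4P = 21 + 1P
200 - 21 = 4P + 1P
179 = 5P
P* = 179/5 = 179/5

179/5


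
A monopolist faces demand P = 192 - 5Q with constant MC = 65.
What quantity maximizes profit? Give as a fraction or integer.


TR = P*Q = (192 - 5Q)Q = 192Q - 5Q^2
MR = dTR/dQ = 192 - 10Q
Set MR = MC:
192 - 10Q = 65
127 = 10Q
Q* = 127/10 = 127/10

127/10


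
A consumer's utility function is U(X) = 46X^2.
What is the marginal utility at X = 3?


MU = dU/dX = 46*2*X^(2-1)
MU = 92*X^1
At X = 3:
MU = 92 * 3^1
MU = 92 * 3 = 276

276


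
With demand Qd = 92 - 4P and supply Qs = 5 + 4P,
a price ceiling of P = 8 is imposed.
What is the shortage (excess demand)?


At P = 8:
Qd = 92 - 4*8 = 60
Qs = 5 + 4*8 = 37
Shortage = Qd - Qs = 60 - 37 = 23

23


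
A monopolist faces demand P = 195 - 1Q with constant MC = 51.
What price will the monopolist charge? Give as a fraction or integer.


MR = 195 - 2Q
Set MR = MC: 195 - 2Q = 51
Q* = 72
Substitute into demand:
P* = 195 - 1*72 = 123

123


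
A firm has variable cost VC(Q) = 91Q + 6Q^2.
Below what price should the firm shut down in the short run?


AVC(Q) = VC(Q)/Q = 91 + 6Q
AVC is increasing in Q, so minimum AVC is at Q -> 0+.
Min AVC = 91
The firm should shut down if P < 91.

91


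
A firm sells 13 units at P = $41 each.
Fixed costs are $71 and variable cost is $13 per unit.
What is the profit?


Total Revenue = P * Q = 41 * 13 = $533
Total Cost = FC + VC*Q = 71 + 13*13 = $240
Profit = TR - TC = 533 - 240 = $293

$293


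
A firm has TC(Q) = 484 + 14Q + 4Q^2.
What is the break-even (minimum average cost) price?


AC(Q) = 484/Q + 14 + 4Q
To minimize: dAC/dQ = -484/Q^2 + 4 = 0
Q^2 = 484/4 = 121
Q* = 11
Min AC = 484/11 + 14 + 4*11
Min AC = 44 + 14 + 44 = 102

102


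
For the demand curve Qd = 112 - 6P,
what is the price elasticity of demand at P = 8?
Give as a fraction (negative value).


dQ/dP = -6
At P = 8: Q = 112 - 6*8 = 64
E = (dQ/dP)(P/Q) = (-6)(8/64) = -3/4

-3/4


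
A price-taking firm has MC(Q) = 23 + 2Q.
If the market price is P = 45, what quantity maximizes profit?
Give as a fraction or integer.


In perfect competition, profit is maximized where P = MC.
45 = 23 + 2Q
22 = 2Q
Q* = 22/2 = 11

11


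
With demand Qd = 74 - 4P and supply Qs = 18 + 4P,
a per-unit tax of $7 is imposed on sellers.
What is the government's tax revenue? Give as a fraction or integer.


With tax on sellers, new supply: Qs' = 18 + 4(P - 7)
= 4P - 10
New equilibrium quantity:
Q_new = 32
Tax revenue = tax * Q_new = 7 * 32 = 224

224


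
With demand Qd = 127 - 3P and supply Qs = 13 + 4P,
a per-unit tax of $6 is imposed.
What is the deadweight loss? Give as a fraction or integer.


Pre-tax equilibrium quantity: Q* = 547/7
Post-tax equilibrium quantity: Q_tax = 475/7
Reduction in quantity: Q* - Q_tax = 72/7
DWL = (1/2) * tax * (Q* - Q_tax)
DWL = (1/2) * 6 * 72/7 = 216/7

216/7


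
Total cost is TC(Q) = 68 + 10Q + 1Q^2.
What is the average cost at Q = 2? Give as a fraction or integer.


TC(2) = 68 + 10*2 + 1*2^2
TC(2) = 68 + 20 + 4 = 92
AC = TC/Q = 92/2 = 46

46


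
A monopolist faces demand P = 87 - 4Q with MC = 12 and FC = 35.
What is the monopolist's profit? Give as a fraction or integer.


MR = MC: 87 - 8Q = 12
Q* = 75/8
P* = 87 - 4*75/8 = 99/2
Profit = (P* - MC)*Q* - FC
= (99/2 - 12)*75/8 - 35
= 75/2*75/8 - 35
= 5625/16 - 35 = 5065/16

5065/16


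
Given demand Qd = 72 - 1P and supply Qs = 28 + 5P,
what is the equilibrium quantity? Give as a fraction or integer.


First find equilibrium price:
72 - 1P = 28 + 5P
P* = 44/6 = 22/3
Then substitute into demand:
Q* = 72 - 1 * 22/3 = 194/3

194/3


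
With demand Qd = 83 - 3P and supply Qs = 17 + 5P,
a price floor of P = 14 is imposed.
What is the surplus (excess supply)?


At P = 14:
Qd = 83 - 3*14 = 41
Qs = 17 + 5*14 = 87
Surplus = Qs - Qd = 87 - 41 = 46

46


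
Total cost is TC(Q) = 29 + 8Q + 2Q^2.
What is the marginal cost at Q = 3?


MC = dTC/dQ = 8 + 2*2*Q
At Q = 3:
MC = 8 + 4*3
MC = 8 + 12 = 20

20


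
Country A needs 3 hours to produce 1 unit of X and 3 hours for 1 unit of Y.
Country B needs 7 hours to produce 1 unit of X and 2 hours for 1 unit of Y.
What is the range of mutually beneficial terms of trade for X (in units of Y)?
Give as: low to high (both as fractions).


Opportunity cost of X for Country A = hours_X / hours_Y = 3/3 = 1 units of Y
Opportunity cost of X for Country B = hours_X / hours_Y = 7/2 = 7/2 units of Y
Terms of trade must be between the two opportunity costs.
Range: 1 to 7/2

1 to 7/2


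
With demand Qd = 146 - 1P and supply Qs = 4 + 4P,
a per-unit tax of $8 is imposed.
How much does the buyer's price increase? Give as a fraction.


With a per-unit tax, the buyer's price increase depends on relative slopes.
Supply slope: d = 4, Demand slope: b = 1
Buyer's price increase = d * tax / (b + d)
= 4 * 8 / (1 + 4)
= 32 / 5 = 32/5

32/5


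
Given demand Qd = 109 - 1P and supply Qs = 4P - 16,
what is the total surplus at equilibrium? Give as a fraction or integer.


Find equilibrium: 109 - 1P = 4P - 16
109 + 16 = 5P
P* = 125/5 = 25
Q* = 4*25 - 16 = 84
Inverse demand: P = 109 - Q/1, so P_max = 109
Inverse supply: P = 4 + Q/4, so P_min = 4
CS = (1/2) * 84 * (109 - 25) = 3528
PS = (1/2) * 84 * (25 - 4) = 882
TS = CS + PS = 3528 + 882 = 4410

4410


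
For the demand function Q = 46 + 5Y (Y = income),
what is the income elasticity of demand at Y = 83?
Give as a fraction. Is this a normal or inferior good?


dQ/dY = 5
At Y = 83: Q = 46 + 5*83 = 461
Ey = (dQ/dY)(Y/Q) = 5 * 83 / 461 = 415/461
Since Ey > 0, this is a normal good.

415/461 (normal good)


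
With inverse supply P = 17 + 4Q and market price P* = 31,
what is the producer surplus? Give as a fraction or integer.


Minimum supply price (at Q=0): P_min = 17
Quantity supplied at P* = 31:
Q* = (31 - 17)/4 = 7/2
PS = (1/2) * Q* * (P* - P_min)
PS = (1/2) * 7/2 * (31 - 17)
PS = (1/2) * 7/2 * 14 = 49/2

49/2


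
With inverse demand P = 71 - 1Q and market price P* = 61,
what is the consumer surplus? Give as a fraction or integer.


Maximum willingness to pay (at Q=0): P_max = 71
Quantity demanded at P* = 61:
Q* = (71 - 61)/1 = 10
CS = (1/2) * Q* * (P_max - P*)
CS = (1/2) * 10 * (71 - 61)
CS = (1/2) * 10 * 10 = 50

50


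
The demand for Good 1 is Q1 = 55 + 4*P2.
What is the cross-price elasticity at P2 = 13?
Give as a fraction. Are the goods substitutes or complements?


dQ1/dP2 = 4
At P2 = 13: Q1 = 55 + 4*13 = 107
Exy = (dQ1/dP2)(P2/Q1) = 4 * 13 / 107 = 52/107
Since Exy > 0, the goods are substitutes.

52/107 (substitutes)


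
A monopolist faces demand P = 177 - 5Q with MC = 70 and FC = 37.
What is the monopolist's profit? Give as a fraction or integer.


MR = MC: 177 - 10Q = 70
Q* = 107/10
P* = 177 - 5*107/10 = 247/2
Profit = (P* - MC)*Q* - FC
= (247/2 - 70)*107/10 - 37
= 107/2*107/10 - 37
= 11449/20 - 37 = 10709/20

10709/20


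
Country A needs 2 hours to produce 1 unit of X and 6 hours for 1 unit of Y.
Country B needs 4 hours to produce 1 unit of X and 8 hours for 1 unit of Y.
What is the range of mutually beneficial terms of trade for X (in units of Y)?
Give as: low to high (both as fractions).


Opportunity cost of X for Country A = hours_X / hours_Y = 2/6 = 1/3 units of Y
Opportunity cost of X for Country B = hours_X / hours_Y = 4/8 = 1/2 units of Y
Terms of trade must be between the two opportunity costs.
Range: 1/3 to 1/2

1/3 to 1/2


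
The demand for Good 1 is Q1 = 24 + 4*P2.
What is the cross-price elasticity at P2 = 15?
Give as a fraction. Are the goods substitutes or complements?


dQ1/dP2 = 4
At P2 = 15: Q1 = 24 + 4*15 = 84
Exy = (dQ1/dP2)(P2/Q1) = 4 * 15 / 84 = 5/7
Since Exy > 0, the goods are substitutes.

5/7 (substitutes)


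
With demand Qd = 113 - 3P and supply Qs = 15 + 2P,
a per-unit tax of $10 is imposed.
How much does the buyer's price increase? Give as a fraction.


With a per-unit tax, the buyer's price increase depends on relative slopes.
Supply slope: d = 2, Demand slope: b = 3
Buyer's price increase = d * tax / (b + d)
= 2 * 10 / (3 + 2)
= 20 / 5 = 4

4


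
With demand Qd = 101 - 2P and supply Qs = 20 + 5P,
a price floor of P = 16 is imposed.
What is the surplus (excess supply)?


At P = 16:
Qd = 101 - 2*16 = 69
Qs = 20 + 5*16 = 100
Surplus = Qs - Qd = 100 - 69 = 31

31


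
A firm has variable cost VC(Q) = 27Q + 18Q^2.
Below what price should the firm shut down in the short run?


AVC(Q) = VC(Q)/Q = 27 + 18Q
AVC is increasing in Q, so minimum AVC is at Q -> 0+.
Min AVC = 27
The firm should shut down if P < 27.

27


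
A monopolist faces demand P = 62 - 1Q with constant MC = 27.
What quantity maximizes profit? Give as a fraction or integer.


TR = P*Q = (62 - 1Q)Q = 62Q - 1Q^2
MR = dTR/dQ = 62 - 2Q
Set MR = MC:
62 - 2Q = 27
35 = 2Q
Q* = 35/2 = 35/2

35/2


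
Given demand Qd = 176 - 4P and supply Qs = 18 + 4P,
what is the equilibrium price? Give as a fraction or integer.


At equilibrium, Qd = Qs.
176 - 4P = 18 + 4P
176 - 18 = 4P + 4P
158 = 8P
P* = 158/8 = 79/4

79/4


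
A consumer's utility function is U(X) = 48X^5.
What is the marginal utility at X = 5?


MU = dU/dX = 48*5*X^(5-1)
MU = 240*X^4
At X = 5:
MU = 240 * 5^4
MU = 240 * 625 = 150000

150000


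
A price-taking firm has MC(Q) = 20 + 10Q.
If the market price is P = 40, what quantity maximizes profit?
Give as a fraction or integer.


In perfect competition, profit is maximized where P = MC.
40 = 20 + 10Q
20 = 10Q
Q* = 20/10 = 2

2


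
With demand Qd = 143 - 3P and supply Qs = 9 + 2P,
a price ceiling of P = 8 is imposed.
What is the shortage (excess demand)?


At P = 8:
Qd = 143 - 3*8 = 119
Qs = 9 + 2*8 = 25
Shortage = Qd - Qs = 119 - 25 = 94

94


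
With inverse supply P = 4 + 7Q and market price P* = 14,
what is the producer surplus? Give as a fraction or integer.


Minimum supply price (at Q=0): P_min = 4
Quantity supplied at P* = 14:
Q* = (14 - 4)/7 = 10/7
PS = (1/2) * Q* * (P* - P_min)
PS = (1/2) * 10/7 * (14 - 4)
PS = (1/2) * 10/7 * 10 = 50/7

50/7


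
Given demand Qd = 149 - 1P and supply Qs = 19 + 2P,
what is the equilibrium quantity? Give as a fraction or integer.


First find equilibrium price:
149 - 1P = 19 + 2P
P* = 130/3 = 130/3
Then substitute into demand:
Q* = 149 - 1 * 130/3 = 317/3

317/3
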